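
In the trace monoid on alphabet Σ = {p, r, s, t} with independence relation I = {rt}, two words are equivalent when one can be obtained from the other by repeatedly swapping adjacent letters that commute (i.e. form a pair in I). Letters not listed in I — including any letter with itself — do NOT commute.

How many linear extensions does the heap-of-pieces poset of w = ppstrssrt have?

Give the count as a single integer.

piece 0:p — minimal
piece 1:p rests on {0:p}
piece 2:s rests on {1:p}
piece 3:t rests on {2:s}
piece 4:r rests on {2:s}
piece 5:s rests on {3:t, 4:r}
piece 6:s rests on {5:s}
piece 7:r rests on {6:s}
piece 8:t rests on {6:s}
minimal pieces: {0:p}
ways to finish when only these pieces remain (= sum over removing one remaining piece with nothing left below it):
  1 left: {7}→1  {8}→1
  2 left: {7,8}→2
  3 left: {6,7,8}→2
  4 left: {5,6,7,8}→2
  5 left: {3,5,6,7,8}→2  {4,5,6,7,8}→2
  6 left: {3,4,5,6,7,8}→4
  7 left: {2,3,4,5,6,7,8}→4
  placing 0:p first → 4 extensions

4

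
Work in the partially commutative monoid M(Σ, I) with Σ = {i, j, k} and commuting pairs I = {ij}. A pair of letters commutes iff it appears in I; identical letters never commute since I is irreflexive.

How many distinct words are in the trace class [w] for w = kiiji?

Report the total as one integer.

0(k) covers ∅
1(i) covers 0:k
2(i) covers 1:i
3(j) covers 0:k
4(i) covers 2:i
floor of heap: 0:k
completions by unplaced set U, small U first (add the entries for U minus each lowest piece of U):
  |U|=1: {3}:1  {4}:1
  |U|=2: {2,4}:1  {3,4}:2
  |U|=3: {1,2,4}:1  {2,3,4}:3
  start at 0(k): 4

4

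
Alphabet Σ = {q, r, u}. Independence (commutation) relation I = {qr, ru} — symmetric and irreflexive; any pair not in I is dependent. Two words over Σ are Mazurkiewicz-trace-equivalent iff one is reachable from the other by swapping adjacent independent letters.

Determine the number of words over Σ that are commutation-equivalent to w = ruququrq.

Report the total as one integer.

drop 0:r onto floor
drop 1:u onto floor
drop 2:q onto {1:u}
drop 3:u onto {2:q}
drop 4:q onto {3:u}
drop 5:u onto {4:q}
drop 6:r onto {0:r}
drop 7:q onto {5:u}
ground layer = {0:r, 1:u}
drop-orders for the pieces not yet dropped (sum over which currently-grounded one goes next):
  1 to go: {6} 1  {7} 1
  2 to go: {0,6} 1  {5,7} 1  {6,7} 2
  3 to go: {0,6,7} 3  {4,5,7} 1  {5,6,7} 3
  4 to go: {0,5,6,7} 6  {3,4,5,7} 1  {4,5,6,7} 4
  5 to go: {0,4,5,6,7} 10  {2,3,4,5,7} 1  {3,4,5,6,7} 5
  6 to go: {0,3,4,5,6,7} 15  {1,2,3,4,5,7} 1  {2,3,4,5,6,7} 6
  if 0:r drops first: 7 orders
  if 1:u drops first: 21 orders
heap linearizations: 28

28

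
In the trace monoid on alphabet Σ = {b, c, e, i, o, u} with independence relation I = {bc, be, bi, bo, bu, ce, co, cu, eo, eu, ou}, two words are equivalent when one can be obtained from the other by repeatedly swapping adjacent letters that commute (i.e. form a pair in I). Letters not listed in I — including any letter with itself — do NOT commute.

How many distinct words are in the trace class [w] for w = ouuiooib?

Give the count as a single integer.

piece 0:o — minimal
piece 1:u — minimal
piece 2:u rests on {1:u}
piece 3:i rests on {0:o, 2:u}
piece 4:o rests on {3:i}
piece 5:o rests on {4:o}
piece 6:i rests on {5:o}
piece 7:b — minimal
minimal pieces: {0:o, 1:u, 7:b}
ways to finish when only these pieces remain (= sum over removing one remaining piece with nothing left below it):
  1 left: {6}→1  {7}→1
  2 left: {5,6}→1  {6,7}→2
  3 left: {4,5,6}→1  {5,6,7}→3
  4 left: {3,4,5,6}→1  {4,5,6,7}→4
  5 left: {0,3,4,5,6}→1  {2,3,4,5,6}→1  {3,4,5,6,7}→5
  6 left: {0,2,3,4,5,6}→2  {0,3,4,5,6,7}→6  {1,2,3,4,5,6}→1  {2,3,4,5,6,7}→6
  placing 0:o first → 7 extensions
  placing 1:u first → 14 extensions
  placing 7:b first → 3 extensions
total linear extensions = 24

24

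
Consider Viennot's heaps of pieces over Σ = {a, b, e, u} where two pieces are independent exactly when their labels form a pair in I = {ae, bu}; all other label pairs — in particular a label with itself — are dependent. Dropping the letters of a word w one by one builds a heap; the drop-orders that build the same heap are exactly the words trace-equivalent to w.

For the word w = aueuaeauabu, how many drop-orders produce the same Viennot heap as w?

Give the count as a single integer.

drop 0:a onto floor
drop 1:u onto {0:a}
drop 2:e onto {1:u}
drop 3:u onto {2:e}
drop 4:a onto {3:u}
drop 5:e onto {3:u}
drop 6:a onto {4:a}
drop 7:u onto {5:e, 6:a}
drop 8:a onto {7:u}
drop 9:b onto {8:a}
drop 10:u onto {8:a}
ground layer = {0:a}
drop-orders for the pieces not yet dropped (sum over which currently-grounded one goes next):
  1 to go: {9} 1  {10} 1
  2 to go: {9,10} 2
  3 to go: {8,9,10} 2
  4 to go: {7,8,9,10} 2
  5 to go: {5,7,8,9,10} 2  {6,7,8,9,10} 2
  6 to go: {4,6,7,8,9,10} 2  {5,6,7,8,9,10} 4
  7 to go: {4,5,6,7,8,9,10} 6
  8 to go: {3,4,5,6,7,8,9,10} 6
  9 to go: {2,3,4,5,6,7,8,9,10} 6
  if 0:a drops first: 6 orders

6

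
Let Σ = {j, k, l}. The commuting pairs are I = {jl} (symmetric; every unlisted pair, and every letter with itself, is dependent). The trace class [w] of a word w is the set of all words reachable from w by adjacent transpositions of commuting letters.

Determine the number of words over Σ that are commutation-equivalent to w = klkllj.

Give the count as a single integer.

piece 0:k — minimal
piece 1:l rests on {0:k}
piece 2:k rests on {1:l}
piece 3:l rests on {2:k}
piece 4:l rests on {3:l}
piece 5:j rests on {2:k}
minimal pieces: {0:k}
ways to finish when only these pieces remain (= sum over removing one remaining piece with nothing left below it):
  1 left: {4}→1  {5}→1
  2 left: {3,4}→1  {4,5}→2
  3 left: {3,4,5}→3
  4 left: {2,3,4,5}→3
  placing 0:k first → 3 extensions

3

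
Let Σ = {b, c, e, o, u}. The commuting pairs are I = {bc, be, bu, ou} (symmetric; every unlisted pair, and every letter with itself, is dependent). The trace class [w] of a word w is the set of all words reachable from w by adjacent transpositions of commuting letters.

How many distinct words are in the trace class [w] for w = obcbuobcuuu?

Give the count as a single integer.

drop 0:o onto floor
drop 1:b onto {0:o}
drop 2:c onto {0:o}
drop 3:b onto {1:b}
drop 4:u onto {2:c}
drop 5:o onto {2:c, 3:b}
drop 6:b onto {5:o}
drop 7:c onto {4:u, 5:o}
drop 8:u onto {7:c}
drop 9:u onto {8:u}
drop 10:u onto {9:u}
ground layer = {0:o}
drop-orders for the pieces not yet dropped (sum over which currently-grounded one goes next):
  1 to go: {6} 1  {10} 1
  2 to go: {6,10} 2  {9,10} 1
  3 to go: {6,9,10} 3  {8,9,10} 1
  4 to go: {6,8,9,10} 4  {7,8,9,10} 1
  5 to go: {4,7,8,9,10} 1  {6,7,8,9,10} 5
  6 to go: {4,6,7,8,9,10} 6  {5,6,7,8,9,10} 5
  7 to go: {3,5,6,7,8,9,10} 5  {4,5,6,7,8,9,10} 11
  8 to go: {1,3,5,6,7,8,9,10} 5  {2,4,5,6,7,8,9,10} 11  {3,4,5,6,7,8,9,10} 16
  9 to go: {1,3,4,5,6,7,8,9,10} 21  {2,3,4,5,6,7,8,9,10} 27
  if 0:o drops first: 48 orders

48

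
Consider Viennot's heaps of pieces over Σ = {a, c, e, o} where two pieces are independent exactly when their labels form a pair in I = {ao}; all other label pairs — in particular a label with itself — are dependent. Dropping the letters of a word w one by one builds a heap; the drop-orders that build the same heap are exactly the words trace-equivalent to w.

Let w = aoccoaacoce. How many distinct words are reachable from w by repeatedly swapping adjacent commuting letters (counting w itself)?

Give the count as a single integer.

0(a) covers ∅
1(o) covers ∅
2(c) covers 0:a, 1:o
3(c) covers 2:c
4(o) covers 3:c
5(a) covers 3:c
6(a) covers 5:a
7(c) covers 4:o, 6:a
8(o) covers 7:c
9(c) covers 8:o
10(e) covers 9:c
floor of heap: 0:a, 1:o
completions by unplaced set U, small U first (add the entries for U minus each lowest piece of U):
  |U|=1: {10}:1
  |U|=2: {9,10}:1
  |U|=3: {8,9,10}:1
  |U|=4: {7,8,9,10}:1
  |U|=5: {4,7,8,9,10}:1  {6,7,8,9,10}:1
  |U|=6: {4,6,7,8,9,10}:2  {5,6,7,8,9,10}:1
  |U|=7: {4,5,6,7,8,9,10}:3
  |U|=8: {3,4,5,6,7,8,9,10}:3
  |U|=9: {2,3,4,5,6,7,8,9,10}:3
  start at 0(a): 3
  start at 1(o): 3
sum over floor = 6

6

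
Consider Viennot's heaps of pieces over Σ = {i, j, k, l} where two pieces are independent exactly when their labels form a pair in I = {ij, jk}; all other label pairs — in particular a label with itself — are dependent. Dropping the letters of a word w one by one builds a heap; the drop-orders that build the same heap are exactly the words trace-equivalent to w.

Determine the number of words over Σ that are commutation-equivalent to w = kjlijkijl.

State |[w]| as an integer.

20

#0=k has no predecessor
#1=j has no predecessor
#2=l depends on [0:k, 1:j]
#3=i depends on [2:l]
#4=j depends on [2:l]
#5=k depends on [3:i]
#6=i depends on [5:k]
#7=j depends on [4:j]
#8=l depends on [6:i, 7:j]
sources: [0:k, 1:j]
N(rest) = Σ N(rest − s) over sources s of rest; N(one piece) = 1:
  size 1 → [8]=1
  size 2 → [6,8]=1  [7,8]=1
  size 3 → [4,7,8]=1  [5,6,8]=1  [6,7,8]=2
  size 4 → [3,5,6,8]=1  [4,6,7,8]=3  [5,6,7,8]=3
  size 5 → [3,5,6,7,8]=4  [4,5,6,7,8]=6
  size 6 → [3,4,5,6,7,8]=10
  size 7 → [2,3,4,5,6,7,8]=10
  first=0(k) contributes 10
  first=1(j) contributes 10
|[w]| = 20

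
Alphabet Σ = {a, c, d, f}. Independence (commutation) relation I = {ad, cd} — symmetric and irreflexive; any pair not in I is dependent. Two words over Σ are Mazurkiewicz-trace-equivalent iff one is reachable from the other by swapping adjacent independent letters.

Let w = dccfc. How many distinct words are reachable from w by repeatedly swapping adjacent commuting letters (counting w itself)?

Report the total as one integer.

3

piece 0:d — minimal
piece 1:c — minimal
piece 2:c rests on {1:c}
piece 3:f rests on {0:d, 2:c}
piece 4:c rests on {3:f}
minimal pieces: {0:d, 1:c}
ways to finish when only these pieces remain (= sum over removing one remaining piece with nothing left below it):
  1 left: {4}→1
  2 left: {3,4}→1
  3 left: {0,3,4}→1  {2,3,4}→1
  placing 0:d first → 1 extensions
  placing 1:c first → 2 extensions
total linear extensions = 3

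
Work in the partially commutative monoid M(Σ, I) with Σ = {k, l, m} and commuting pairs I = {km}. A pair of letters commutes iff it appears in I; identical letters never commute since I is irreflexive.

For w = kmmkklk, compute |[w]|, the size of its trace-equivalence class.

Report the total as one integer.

piece 0:k — minimal
piece 1:m — minimal
piece 2:m rests on {1:m}
piece 3:k rests on {0:k}
piece 4:k rests on {3:k}
piece 5:l rests on {2:m, 4:k}
piece 6:k rests on {5:l}
minimal pieces: {0:k, 1:m}
ways to finish when only these pieces remain (= sum over removing one remaining piece with nothing left below it):
  1 left: {6}→1
  2 left: {5,6}→1
  3 left: {2,5,6}→1  {4,5,6}→1
  4 left: {1,2,5,6}→1  {2,4,5,6}→2  {3,4,5,6}→1
  5 left: {0,3,4,5,6}→1  {1,2,4,5,6}→3  {2,3,4,5,6}→3
  placing 0:k first → 6 extensions
  placing 1:m first → 4 extensions
total linear extensions = 10

10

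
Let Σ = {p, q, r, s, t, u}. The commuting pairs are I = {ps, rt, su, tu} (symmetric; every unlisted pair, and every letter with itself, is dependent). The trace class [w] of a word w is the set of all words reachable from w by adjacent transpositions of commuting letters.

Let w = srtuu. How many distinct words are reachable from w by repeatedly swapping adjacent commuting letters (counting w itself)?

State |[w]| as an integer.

4

#0=s has no predecessor
#1=r depends on [0:s]
#2=t depends on [0:s]
#3=u depends on [1:r]
#4=u depends on [3:u]
sources: [0:s]
N(rest) = Σ N(rest − s) over sources s of rest; N(one piece) = 1:
  size 1 → [2]=1  [4]=1
  size 2 → [2,4]=2  [3,4]=1
  size 3 → [1,3,4]=1  [2,3,4]=3
  first=0(s) contributes 4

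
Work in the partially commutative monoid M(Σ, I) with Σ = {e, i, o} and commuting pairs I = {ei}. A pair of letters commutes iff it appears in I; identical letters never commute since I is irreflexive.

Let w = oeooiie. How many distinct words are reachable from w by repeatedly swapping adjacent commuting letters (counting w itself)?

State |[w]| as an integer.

piece 0:o — minimal
piece 1:e rests on {0:o}
piece 2:o rests on {1:e}
piece 3:o rests on {2:o}
piece 4:i rests on {3:o}
piece 5:i rests on {4:i}
piece 6:e rests on {3:o}
minimal pieces: {0:o}
ways to finish when only these pieces remain (= sum over removing one remaining piece with nothing left below it):
  1 left: {5}→1  {6}→1
  2 left: {4,5}→1  {5,6}→2
  3 left: {4,5,6}→3
  4 left: {3,4,5,6}→3
  5 left: {2,3,4,5,6}→3
  placing 0:o first → 3 extensions

3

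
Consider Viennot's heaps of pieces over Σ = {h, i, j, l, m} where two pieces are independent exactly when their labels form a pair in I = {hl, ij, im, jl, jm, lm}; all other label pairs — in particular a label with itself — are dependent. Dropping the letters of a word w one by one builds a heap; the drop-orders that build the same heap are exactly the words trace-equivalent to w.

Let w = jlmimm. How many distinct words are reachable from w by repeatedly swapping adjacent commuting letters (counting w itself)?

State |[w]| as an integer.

piece 0:j — minimal
piece 1:l — minimal
piece 2:m — minimal
piece 3:i rests on {1:l}
piece 4:m rests on {2:m}
piece 5:m rests on {4:m}
minimal pieces: {0:j, 1:l, 2:m}
ways to finish when only these pieces remain (= sum over removing one remaining piece with nothing left below it):
  1 left: {0}→1  {3}→1  {5}→1
  2 left: {0,3}→2  {0,5}→2  {1,3}→1  {3,5}→2  {4,5}→1
  3 left: {0,1,3}→3  {0,3,5}→6  {0,4,5}→3  {1,3,5}→3  {2,4,5}→1  {3,4,5}→3
  4 left: {0,1,3,5}→12  {0,2,4,5}→4  {0,3,4,5}→12  {1,3,4,5}→6  {2,3,4,5}→4
  placing 0:j first → 10 extensions
  placing 1:l first → 20 extensions
  placing 2:m first → 30 extensions
total linear extensions = 60

60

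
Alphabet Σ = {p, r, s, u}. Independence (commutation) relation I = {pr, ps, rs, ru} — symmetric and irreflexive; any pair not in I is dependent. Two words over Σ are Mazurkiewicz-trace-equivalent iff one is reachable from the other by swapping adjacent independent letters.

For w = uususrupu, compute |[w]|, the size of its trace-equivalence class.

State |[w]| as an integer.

9

#0=u has no predecessor
#1=u depends on [0:u]
#2=s depends on [1:u]
#3=u depends on [2:s]
#4=s depends on [3:u]
#5=r has no predecessor
#6=u depends on [4:s]
#7=p depends on [6:u]
#8=u depends on [7:p]
sources: [0:u, 5:r]
N(rest) = Σ N(rest − s) over sources s of rest; N(one piece) = 1:
  size 1 → [5]=1  [8]=1
  size 2 → [5,8]=2  [7,8]=1
  size 3 → [5,7,8]=3  [6,7,8]=1
  size 4 → [4,6,7,8]=1  [5,6,7,8]=4
  size 5 → [3,4,6,7,8]=1  [4,5,6,7,8]=5
  size 6 → [2,3,4,6,7,8]=1  [3,4,5,6,7,8]=6
  size 7 → [1,2,3,4,6,7,8]=1  [2,3,4,5,6,7,8]=7
  first=0(u) contributes 8
  first=5(r) contributes 1
|[w]| = 9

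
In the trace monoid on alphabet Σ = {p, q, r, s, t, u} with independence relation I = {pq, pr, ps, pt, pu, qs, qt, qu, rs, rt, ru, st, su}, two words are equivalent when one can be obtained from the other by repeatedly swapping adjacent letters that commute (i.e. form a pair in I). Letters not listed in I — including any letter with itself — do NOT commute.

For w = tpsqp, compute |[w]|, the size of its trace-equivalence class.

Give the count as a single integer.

60

#0=t has no predecessor
#1=p has no predecessor
#2=s has no predecessor
#3=q has no predecessor
#4=p depends on [1:p]
sources: [0:t, 1:p, 2:s, 3:q]
N(rest) = Σ N(rest − s) over sources s of rest; N(one piece) = 1:
  size 1 → [0]=1  [2]=1  [3]=1  [4]=1
  size 2 → [0,2]=2  [0,3]=2  [0,4]=2  [1,4]=1  [2,3]=2  [2,4]=2  [3,4]=2
  size 3 → [0,1,4]=3  [0,2,3]=6  [0,2,4]=6  [0,3,4]=6  [1,2,4]=3  [1,3,4]=3  [2,3,4]=6
  first=0(t) contributes 12
  first=1(p) contributes 24
  first=2(s) contributes 12
  first=3(q) contributes 12
|[w]| = 60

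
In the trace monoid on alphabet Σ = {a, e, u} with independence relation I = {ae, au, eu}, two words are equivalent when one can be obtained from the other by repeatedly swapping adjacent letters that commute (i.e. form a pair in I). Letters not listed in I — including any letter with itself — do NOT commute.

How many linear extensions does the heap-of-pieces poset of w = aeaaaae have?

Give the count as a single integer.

21

drop 0:a onto floor
drop 1:e onto floor
drop 2:a onto {0:a}
drop 3:a onto {2:a}
drop 4:a onto {3:a}
drop 5:a onto {4:a}
drop 6:e onto {1:e}
ground layer = {0:a, 1:e}
drop-orders for the pieces not yet dropped (sum over which currently-grounded one goes next):
  1 to go: {5} 1  {6} 1
  2 to go: {1,6} 1  {4,5} 1  {5,6} 2
  3 to go: {1,5,6} 3  {3,4,5} 1  {4,5,6} 3
  4 to go: {1,4,5,6} 6  {2,3,4,5} 1  {3,4,5,6} 4
  5 to go: {0,2,3,4,5} 1  {1,3,4,5,6} 10  {2,3,4,5,6} 5
  if 0:a drops first: 15 orders
  if 1:e drops first: 6 orders
heap linearizations: 21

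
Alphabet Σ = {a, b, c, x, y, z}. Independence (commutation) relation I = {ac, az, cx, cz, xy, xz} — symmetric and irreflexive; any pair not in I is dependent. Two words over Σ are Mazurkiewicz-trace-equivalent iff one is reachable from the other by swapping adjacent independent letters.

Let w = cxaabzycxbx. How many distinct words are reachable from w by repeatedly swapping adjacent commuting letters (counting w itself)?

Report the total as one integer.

piece 0:c — minimal
piece 1:x — minimal
piece 2:a rests on {1:x}
piece 3:a rests on {2:a}
piece 4:b rests on {0:c, 3:a}
piece 5:z rests on {4:b}
piece 6:y rests on {5:z}
piece 7:c rests on {6:y}
piece 8:x rests on {4:b}
piece 9:b rests on {7:c, 8:x}
piece 10:x rests on {9:b}
minimal pieces: {0:c, 1:x}
ways to finish when only these pieces remain (= sum over removing one remaining piece with nothing left below it):
  1 left: {10}→1
  2 left: {9,10}→1
  3 left: {7,9,10}→1  {8,9,10}→1
  4 left: {6,7,9,10}→1  {7,8,9,10}→2
  5 left: {5,6,7,9,10}→1  {6,7,8,9,10}→3
  6 left: {5,6,7,8,9,10}→4
  7 left: {4,5,6,7,8,9,10}→4
  8 left: {0,4,5,6,7,8,9,10}→4  {3,4,5,6,7,8,9,10}→4
  9 left: {0,3,4,5,6,7,8,9,10}→8  {2,3,4,5,6,7,8,9,10}→4
  placing 0:c first → 4 extensions
  placing 1:x first → 12 extensions
total linear extensions = 16

16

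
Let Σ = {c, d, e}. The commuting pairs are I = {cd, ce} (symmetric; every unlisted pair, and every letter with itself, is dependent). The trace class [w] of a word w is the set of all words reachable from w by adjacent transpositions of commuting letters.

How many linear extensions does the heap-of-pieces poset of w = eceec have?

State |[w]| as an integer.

0(e) covers ∅
1(c) covers ∅
2(e) covers 0:e
3(e) covers 2:e
4(c) covers 1:c
floor of heap: 0:e, 1:c
completions by unplaced set U, small U first (add the entries for U minus each lowest piece of U):
  |U|=1: {3}:1  {4}:1
  |U|=2: {1,4}:1  {2,3}:1  {3,4}:2
  |U|=3: {0,2,3}:1  {1,3,4}:3  {2,3,4}:3
  start at 0(e): 6
  start at 1(c): 4
sum over floor = 10

10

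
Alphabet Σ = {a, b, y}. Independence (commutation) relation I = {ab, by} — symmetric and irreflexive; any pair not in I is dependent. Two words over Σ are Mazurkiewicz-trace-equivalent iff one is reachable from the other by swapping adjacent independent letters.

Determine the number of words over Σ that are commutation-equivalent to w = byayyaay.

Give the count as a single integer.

8

piece 0:b — minimal
piece 1:y — minimal
piece 2:a rests on {1:y}
piece 3:y rests on {2:a}
piece 4:y rests on {3:y}
piece 5:a rests on {4:y}
piece 6:a rests on {5:a}
piece 7:y rests on {6:a}
minimal pieces: {0:b, 1:y}
ways to finish when only these pieces remain (= sum over removing one remaining piece with nothing left below it):
  1 left: {0}→1  {7}→1
  2 left: {0,7}→2  {6,7}→1
  3 left: {0,6,7}→3  {5,6,7}→1
  4 left: {0,5,6,7}→4  {4,5,6,7}→1
  5 left: {0,4,5,6,7}→5  {3,4,5,6,7}→1
  6 left: {0,3,4,5,6,7}→6  {2,3,4,5,6,7}→1
  placing 0:b first → 1 extensions
  placing 1:y first → 7 extensions
total linear extensions = 8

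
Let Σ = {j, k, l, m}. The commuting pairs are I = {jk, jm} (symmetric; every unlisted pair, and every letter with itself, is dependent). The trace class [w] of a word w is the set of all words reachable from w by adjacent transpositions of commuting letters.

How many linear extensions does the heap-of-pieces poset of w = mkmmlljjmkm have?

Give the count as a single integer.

drop 0:m onto floor
drop 1:k onto {0:m}
drop 2:m onto {1:k}
drop 3:m onto {2:m}
drop 4:l onto {3:m}
drop 5:l onto {4:l}
drop 6:j onto {5:l}
drop 7:j onto {6:j}
drop 8:m onto {5:l}
drop 9:k onto {8:m}
drop 10:m onto {9:k}
ground layer = {0:m}
drop-orders for the pieces not yet dropped (sum over which currently-grounded one goes next):
  1 to go: {7} 1  {10} 1
  2 to go: {6,7} 1  {7,10} 2  {9,10} 1
  3 to go: {6,7,10} 3  {7,9,10} 3  {8,9,10} 1
  4 to go: {6,7,9,10} 6  {7,8,9,10} 4
  5 to go: {6,7,8,9,10} 10
  6 to go: {5,6,7,8,9,10} 10
  7 to go: {4,5,6,7,8,9,10} 10
  8 to go: {3,4,5,6,7,8,9,10} 10
  9 to go: {2,3,4,5,6,7,8,9,10} 10
  if 0:m drops first: 10 orders

10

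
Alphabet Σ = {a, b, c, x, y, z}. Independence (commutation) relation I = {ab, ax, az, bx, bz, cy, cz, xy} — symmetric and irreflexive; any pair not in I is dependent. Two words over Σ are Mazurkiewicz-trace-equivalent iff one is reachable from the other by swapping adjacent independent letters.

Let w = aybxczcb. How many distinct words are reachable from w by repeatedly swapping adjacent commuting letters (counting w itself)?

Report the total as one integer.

19

#0=a has no predecessor
#1=y depends on [0:a]
#2=b depends on [1:y]
#3=x has no predecessor
#4=c depends on [2:b, 3:x]
#5=z depends on [1:y, 3:x]
#6=c depends on [4:c]
#7=b depends on [6:c]
sources: [0:a, 3:x]
N(rest) = Σ N(rest − s) over sources s of rest; N(one piece) = 1:
  size 1 → [5]=1  [7]=1
  size 2 → [5,7]=2  [6,7]=1
  size 3 → [4,6,7]=1  [5,6,7]=3
  size 4 → [2,4,6,7]=1  [4,5,6,7]=4
  size 5 → [2,4,5,6,7]=5  [3,4,5,6,7]=4
  size 6 → [1,2,4,5,6,7]=5  [2,3,4,5,6,7]=9
  first=0(a) contributes 14
  first=3(x) contributes 5
|[w]| = 19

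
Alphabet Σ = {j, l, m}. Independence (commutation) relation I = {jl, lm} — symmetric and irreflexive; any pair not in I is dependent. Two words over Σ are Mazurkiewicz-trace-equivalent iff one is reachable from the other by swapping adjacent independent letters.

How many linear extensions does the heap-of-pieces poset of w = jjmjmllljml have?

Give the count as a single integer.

drop 0:j onto floor
drop 1:j onto {0:j}
drop 2:m onto {1:j}
drop 3:j onto {2:m}
drop 4:m onto {3:j}
drop 5:l onto floor
drop 6:l onto {5:l}
drop 7:l onto {6:l}
drop 8:j onto {4:m}
drop 9:m onto {8:j}
drop 10:l onto {7:l}
ground layer = {0:j, 5:l}
drop-orders for the pieces not yet dropped (sum over which currently-grounded one goes next):
  1 to go: {9} 1  {10} 1
  2 to go: {7,10} 1  {8,9} 1  {9,10} 2
  3 to go: {4,8,9} 1  {6,7,10} 1  {7,9,10} 3  {8,9,10} 3
  4 to go: {3,4,8,9} 1  {4,8,9,10} 4  {5,6,7,10} 1  {6,7,9,10} 4  {7,8,9,10} 6
  5 to go: {2,3,4,8,9} 1  {3,4,8,9,10} 5  {4,7,8,9,10} 10  {5,6,7,9,10} 5  {6,7,8,9,10} 10
  6 to go: {1,2,3,4,8,9} 1  {2,3,4,8,9,10} 6  {3,4,7,8,9,10} 15  {4,6,7,8,9,10} 20  {5,6,7,8,9,10} 15
  7 to go: {0,1,2,3,4,8,9} 1  {1,2,3,4,8,9,10} 7  {2,3,4,7,8,9,10} 21  {3,4,6,7,8,9,10} 35  {4,5,6,7,8,9,10} 35
  8 to go: {0,1,2,3,4,8,9,10} 8  {1,2,3,4,7,8,9,10} 28  {2,3,4,6,7,8,9,10} 56  {3,4,5,6,7,8,9,10} 70
  9 to go: {0,1,2,3,4,7,8,9,10} 36  {1,2,3,4,6,7,8,9,10} 84  {2,3,4,5,6,7,8,9,10} 126
  if 0:j drops first: 210 orders
  if 5:l drops first: 120 orders
heap linearizations: 330

330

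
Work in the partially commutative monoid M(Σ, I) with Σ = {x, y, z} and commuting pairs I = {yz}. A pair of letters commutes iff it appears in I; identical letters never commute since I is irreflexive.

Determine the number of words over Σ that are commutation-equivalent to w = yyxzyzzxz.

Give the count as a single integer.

piece 0:y — minimal
piece 1:y rests on {0:y}
piece 2:x rests on {1:y}
piece 3:z rests on {2:x}
piece 4:y rests on {2:x}
piece 5:z rests on {3:z}
piece 6:z rests on {5:z}
piece 7:x rests on {4:y, 6:z}
piece 8:z rests on {7:x}
minimal pieces: {0:y}
ways to finish when only these pieces remain (= sum over removing one remaining piece with nothing left below it):
  1 left: {8}→1
  2 left: {7,8}→1
  3 left: {4,7,8}→1  {6,7,8}→1
  4 left: {4,6,7,8}→2  {5,6,7,8}→1
  5 left: {3,5,6,7,8}→1  {4,5,6,7,8}→3
  6 left: {3,4,5,6,7,8}→4
  7 left: {2,3,4,5,6,7,8}→4
  placing 0:y first → 4 extensions

4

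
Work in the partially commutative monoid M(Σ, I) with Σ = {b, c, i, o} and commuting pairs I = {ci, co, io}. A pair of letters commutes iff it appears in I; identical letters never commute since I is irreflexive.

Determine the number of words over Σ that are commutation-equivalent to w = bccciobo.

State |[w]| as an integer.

20

#0=b has no predecessor
#1=c depends on [0:b]
#2=c depends on [1:c]
#3=c depends on [2:c]
#4=i depends on [0:b]
#5=o depends on [0:b]
#6=b depends on [3:c, 4:i, 5:o]
#7=o depends on [6:b]
sources: [0:b]
N(rest) = Σ N(rest − s) over sources s of rest; N(one piece) = 1:
  size 1 → [7]=1
  size 2 → [6,7]=1
  size 3 → [3,6,7]=1  [4,6,7]=1  [5,6,7]=1
  size 4 → [2,3,6,7]=1  [3,4,6,7]=2  [3,5,6,7]=2  [4,5,6,7]=2
  size 5 → [1,2,3,6,7]=1  [2,3,4,6,7]=3  [2,3,5,6,7]=3  [3,4,5,6,7]=6
  size 6 → [1,2,3,4,6,7]=4  [1,2,3,5,6,7]=4  [2,3,4,5,6,7]=12
  first=0(b) contributes 20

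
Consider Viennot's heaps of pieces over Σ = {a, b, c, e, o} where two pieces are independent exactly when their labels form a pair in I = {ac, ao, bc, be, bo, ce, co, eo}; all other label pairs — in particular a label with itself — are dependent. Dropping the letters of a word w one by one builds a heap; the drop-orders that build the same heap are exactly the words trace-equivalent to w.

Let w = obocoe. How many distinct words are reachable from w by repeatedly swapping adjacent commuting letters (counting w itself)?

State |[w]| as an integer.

#0=o has no predecessor
#1=b has no predecessor
#2=o depends on [0:o]
#3=c has no predecessor
#4=o depends on [2:o]
#5=e has no predecessor
sources: [0:o, 1:b, 3:c, 5:e]
N(rest) = Σ N(rest − s) over sources s of rest; N(one piece) = 1:
  size 1 → [1]=1  [3]=1  [4]=1  [5]=1
  size 2 → [1,3]=2  [1,4]=2  [1,5]=2  [2,4]=1  [3,4]=2  [3,5]=2  [4,5]=2
  size 3 → [0,2,4]=1  [1,2,4]=3  [1,3,4]=6  [1,3,5]=6  [1,4,5]=6  [2,3,4]=3  [2,4,5]=3  [3,4,5]=6
  size 4 → [0,1,2,4]=4  [0,2,3,4]=4  [0,2,4,5]=4  [1,2,3,4]=12  [1,2,4,5]=12  [1,3,4,5]=24  [2,3,4,5]=12
  first=0(o) contributes 60
  first=1(b) contributes 20
  first=3(c) contributes 20
  first=5(e) contributes 20
|[w]| = 120

120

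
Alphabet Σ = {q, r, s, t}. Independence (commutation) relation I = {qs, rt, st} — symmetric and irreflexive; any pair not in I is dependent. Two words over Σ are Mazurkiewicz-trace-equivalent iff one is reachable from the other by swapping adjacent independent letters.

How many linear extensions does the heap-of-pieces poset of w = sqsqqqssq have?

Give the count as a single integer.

126

piece 0:s — minimal
piece 1:q — minimal
piece 2:s rests on {0:s}
piece 3:q rests on {1:q}
piece 4:q rests on {3:q}
piece 5:q rests on {4:q}
piece 6:s rests on {2:s}
piece 7:s rests on {6:s}
piece 8:q rests on {5:q}
minimal pieces: {0:s, 1:q}
ways to finish when only these pieces remain (= sum over removing one remaining piece with nothing left below it):
  1 left: {7}→1  {8}→1
  2 left: {5,8}→1  {6,7}→1  {7,8}→2
  3 left: {2,6,7}→1  {4,5,8}→1  {5,7,8}→3  {6,7,8}→3
  4 left: {0,2,6,7}→1  {2,6,7,8}→4  {3,4,5,8}→1  {4,5,7,8}→4  {5,6,7,8}→6
  5 left: {0,2,6,7,8}→5  {1,3,4,5,8}→1  {2,5,6,7,8}→10  {3,4,5,7,8}→5  {4,5,6,7,8}→10
  6 left: {0,2,5,6,7,8}→15  {1,3,4,5,7,8}→6  {2,4,5,6,7,8}→20  {3,4,5,6,7,8}→15
  7 left: {0,2,4,5,6,7,8}→35  {1,3,4,5,6,7,8}→21  {2,3,4,5,6,7,8}→35
  placing 0:s first → 56 extensions
  placing 1:q first → 70 extensions
total linear extensions = 126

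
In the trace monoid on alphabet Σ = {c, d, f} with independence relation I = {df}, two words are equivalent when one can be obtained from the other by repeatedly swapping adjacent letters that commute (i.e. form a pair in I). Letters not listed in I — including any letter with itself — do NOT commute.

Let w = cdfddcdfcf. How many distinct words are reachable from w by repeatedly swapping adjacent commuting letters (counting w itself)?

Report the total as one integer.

drop 0:c onto floor
drop 1:d onto {0:c}
drop 2:f onto {0:c}
drop 3:d onto {1:d}
drop 4:d onto {3:d}
drop 5:c onto {2:f, 4:d}
drop 6:d onto {5:c}
drop 7:f onto {5:c}
drop 8:c onto {6:d, 7:f}
drop 9:f onto {8:c}
ground layer = {0:c}
drop-orders for the pieces not yet dropped (sum over which currently-grounded one goes next):
  1 to go: {9} 1
  2 to go: {8,9} 1
  3 to go: {6,8,9} 1  {7,8,9} 1
  4 to go: {6,7,8,9} 2
  5 to go: {5,6,7,8,9} 2
  6 to go: {2,5,6,7,8,9} 2  {4,5,6,7,8,9} 2
  7 to go: {2,4,5,6,7,8,9} 4  {3,4,5,6,7,8,9} 2
  8 to go: {1,3,4,5,6,7,8,9} 2  {2,3,4,5,6,7,8,9} 6
  if 0:c drops first: 8 orders

8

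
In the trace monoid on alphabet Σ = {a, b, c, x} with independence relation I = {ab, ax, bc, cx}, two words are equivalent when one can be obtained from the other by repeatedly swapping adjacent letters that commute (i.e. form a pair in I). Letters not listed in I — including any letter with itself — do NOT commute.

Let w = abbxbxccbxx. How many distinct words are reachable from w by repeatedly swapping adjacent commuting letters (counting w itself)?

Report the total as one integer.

drop 0:a onto floor
drop 1:b onto floor
drop 2:b onto {1:b}
drop 3:x onto {2:b}
drop 4:b onto {3:x}
drop 5:x onto {4:b}
drop 6:c onto {0:a}
drop 7:c onto {6:c}
drop 8:b onto {5:x}
drop 9:x onto {8:b}
drop 10:x onto {9:x}
ground layer = {0:a, 1:b}
drop-orders for the pieces not yet dropped (sum over which currently-grounded one goes next):
  1 to go: {7} 1  {10} 1
  2 to go: {6,7} 1  {7,10} 2  {9,10} 1
  3 to go: {0,6,7} 1  {6,7,10} 3  {7,9,10} 3  {8,9,10} 1
  4 to go: {0,6,7,10} 4  {5,8,9,10} 1  {6,7,9,10} 6  {7,8,9,10} 4
  5 to go: {0,6,7,9,10} 10  {4,5,8,9,10} 1  {5,7,8,9,10} 5  {6,7,8,9,10} 10
  6 to go: {0,6,7,8,9,10} 20  {3,4,5,8,9,10} 1  {4,5,7,8,9,10} 6  {5,6,7,8,9,10} 15
  7 to go: {0,5,6,7,8,9,10} 35  {2,3,4,5,8,9,10} 1  {3,4,5,7,8,9,10} 7  {4,5,6,7,8,9,10} 21
  8 to go: {0,4,5,6,7,8,9,10} 56  {1,2,3,4,5,8,9,10} 1  {2,3,4,5,7,8,9,10} 8  {3,4,5,6,7,8,9,10} 28
  9 to go: {0,3,4,5,6,7,8,9,10} 84  {1,2,3,4,5,7,8,9,10} 9  {2,3,4,5,6,7,8,9,10} 36
  if 0:a drops first: 45 orders
  if 1:b drops first: 120 orders
heap linearizations: 165

165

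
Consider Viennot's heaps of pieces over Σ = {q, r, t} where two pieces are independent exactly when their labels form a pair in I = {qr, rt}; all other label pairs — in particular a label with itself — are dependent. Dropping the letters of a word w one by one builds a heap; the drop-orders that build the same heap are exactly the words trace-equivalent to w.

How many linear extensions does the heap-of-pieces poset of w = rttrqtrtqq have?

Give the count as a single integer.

0(r) covers ∅
1(t) covers ∅
2(t) covers 1:t
3(r) covers 0:r
4(q) covers 2:t
5(t) covers 4:q
6(r) covers 3:r
7(t) covers 5:t
8(q) covers 7:t
9(q) covers 8:q
floor of heap: 0:r, 1:t
completions by unplaced set U, small U first (add the entries for U minus each lowest piece of U):
  |U|=1: {6}:1  {9}:1
  |U|=2: {3,6}:1  {6,9}:2  {8,9}:1
  |U|=3: {0,3,6}:1  {3,6,9}:3  {6,8,9}:3  {7,8,9}:1
  |U|=4: {0,3,6,9}:4  {3,6,8,9}:6  {5,7,8,9}:1  {6,7,8,9}:4
  |U|=5: {0,3,6,8,9}:10  {3,6,7,8,9}:10  {4,5,7,8,9}:1  {5,6,7,8,9}:5
  |U|=6: {0,3,6,7,8,9}:20  {2,4,5,7,8,9}:1  {3,5,6,7,8,9}:15  {4,5,6,7,8,9}:6
  |U|=7: {0,3,5,6,7,8,9}:35  {1,2,4,5,7,8,9}:1  {2,4,5,6,7,8,9}:7  {3,4,5,6,7,8,9}:21
  |U|=8: {0,3,4,5,6,7,8,9}:56  {1,2,4,5,6,7,8,9}:8  {2,3,4,5,6,7,8,9}:28
  start at 0(r): 36
  start at 1(t): 84
sum over floor = 120

120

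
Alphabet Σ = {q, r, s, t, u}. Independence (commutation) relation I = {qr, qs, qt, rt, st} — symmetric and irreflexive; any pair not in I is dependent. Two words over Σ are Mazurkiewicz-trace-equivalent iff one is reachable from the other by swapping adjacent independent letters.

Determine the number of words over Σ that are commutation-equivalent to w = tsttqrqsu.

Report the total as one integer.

560

0(t) covers ∅
1(s) covers ∅
2(t) covers 0:t
3(t) covers 2:t
4(q) covers ∅
5(r) covers 1:s
6(q) covers 4:q
7(s) covers 5:r
8(u) covers 3:t, 6:q, 7:s
floor of heap: 0:t, 1:s, 4:q
completions by unplaced set U, small U first (add the entries for U minus each lowest piece of U):
  |U|=1: {8}:1
  |U|=2: {3,8}:1  {6,8}:1  {7,8}:1
  |U|=3: {2,3,8}:1  {3,6,8}:2  {3,7,8}:2  {4,6,8}:1  {5,7,8}:1  {6,7,8}:2
  |U|=4: {0,2,3,8}:1  {1,5,7,8}:1  {2,3,6,8}:3  {2,3,7,8}:3  {3,4,6,8}:3  {3,5,7,8}:3  {3,6,7,8}:6  {4,6,7,8}:3  {5,6,7,8}:3
  |U|=5: {0,2,3,6,8}:4  {0,2,3,7,8}:4  {1,3,5,7,8}:4  {1,5,6,7,8}:4  {2,3,4,6,8}:6  {2,3,5,7,8}:6  {2,3,6,7,8}:12  {3,4,6,7,8}:12  {3,5,6,7,8}:12  {4,5,6,7,8}:6
  |U|=6: {0,2,3,4,6,8}:10  {0,2,3,5,7,8}:10  {0,2,3,6,7,8}:20  {1,2,3,5,7,8}:10  {1,3,5,6,7,8}:20  {1,4,5,6,7,8}:10  {2,3,4,6,7,8}:30  {2,3,5,6,7,8}:30  {3,4,5,6,7,8}:30
  |U|=7: {0,1,2,3,5,7,8}:20  {0,2,3,4,6,7,8}:60  {0,2,3,5,6,7,8}:60  {1,2,3,5,6,7,8}:60  {1,3,4,5,6,7,8}:60  {2,3,4,5,6,7,8}:90
  start at 0(t): 210
  start at 1(s): 210
  start at 4(q): 140
sum over floor = 560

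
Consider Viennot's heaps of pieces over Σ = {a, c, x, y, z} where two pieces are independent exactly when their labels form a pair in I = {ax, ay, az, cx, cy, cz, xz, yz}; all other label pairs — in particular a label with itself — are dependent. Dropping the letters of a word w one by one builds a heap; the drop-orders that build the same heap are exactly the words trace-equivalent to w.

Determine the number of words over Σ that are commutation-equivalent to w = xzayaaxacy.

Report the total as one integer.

0(x) covers ∅
1(z) covers ∅
2(a) covers ∅
3(y) covers 0:x
4(a) covers 2:a
5(a) covers 4:a
6(x) covers 3:y
7(a) covers 5:a
8(c) covers 7:a
9(y) covers 6:x
floor of heap: 0:x, 1:z, 2:a
completions by unplaced set U, small U first (add the entries for U minus each lowest piece of U):
  |U|=1: {1}:1  {8}:1  {9}:1
  |U|=2: {1,8}:2  {1,9}:2  {6,9}:1  {7,8}:1  {8,9}:2
  |U|=3: {1,6,9}:3  {1,7,8}:3  {1,8,9}:6  {3,6,9}:1  {5,7,8}:1  {6,8,9}:3  {7,8,9}:3
  |U|=4: {0,3,6,9}:1  {1,3,6,9}:4  {1,5,7,8}:4  {1,6,8,9}:12  {1,7,8,9}:12  {3,6,8,9}:4  {4,5,7,8}:1  {5,7,8,9}:4  {6,7,8,9}:6
  |U|=5: {0,1,3,6,9}:5  {0,3,6,8,9}:5  {1,3,6,8,9}:20  {1,4,5,7,8}:5  {1,5,7,8,9}:20  {1,6,7,8,9}:30  {2,4,5,7,8}:1  {3,6,7,8,9}:10  {4,5,7,8,9}:5  {5,6,7,8,9}:10
  |U|=6: {0,1,3,6,8,9}:30  {0,3,6,7,8,9}:15  {1,2,4,5,7,8}:6  {1,3,6,7,8,9}:60  {1,4,5,7,8,9}:30  {1,5,6,7,8,9}:60  {2,4,5,7,8,9}:6  {3,5,6,7,8,9}:20  {4,5,6,7,8,9}:15
  |U|=7: {0,1,3,6,7,8,9}:105  {0,3,5,6,7,8,9}:35  {1,2,4,5,7,8,9}:42  {1,3,5,6,7,8,9}:140  {1,4,5,6,7,8,9}:105  {2,4,5,6,7,8,9}:21  {3,4,5,6,7,8,9}:35
  |U|=8: {0,1,3,5,6,7,8,9}:280  {0,3,4,5,6,7,8,9}:70  {1,2,4,5,6,7,8,9}:168  {1,3,4,5,6,7,8,9}:280  {2,3,4,5,6,7,8,9}:56
  start at 0(x): 504
  start at 1(z): 126
  start at 2(a): 630
sum over floor = 1260

1260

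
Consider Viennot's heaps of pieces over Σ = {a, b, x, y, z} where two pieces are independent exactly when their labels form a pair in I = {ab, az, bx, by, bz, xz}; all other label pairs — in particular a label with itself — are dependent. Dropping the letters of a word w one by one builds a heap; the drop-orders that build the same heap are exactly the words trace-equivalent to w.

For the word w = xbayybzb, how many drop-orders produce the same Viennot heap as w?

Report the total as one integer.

56

drop 0:x onto floor
drop 1:b onto floor
drop 2:a onto {0:x}
drop 3:y onto {2:a}
drop 4:y onto {3:y}
drop 5:b onto {1:b}
drop 6:z onto {4:y}
drop 7:b onto {5:b}
ground layer = {0:x, 1:b}
drop-orders for the pieces not yet dropped (sum over which currently-grounded one goes next):
  1 to go: {6} 1  {7} 1
  2 to go: {4,6} 1  {5,7} 1  {6,7} 2
  3 to go: {1,5,7} 1  {3,4,6} 1  {4,6,7} 3  {5,6,7} 3
  4 to go: {1,5,6,7} 4  {2,3,4,6} 1  {3,4,6,7} 4  {4,5,6,7} 6
  5 to go: {0,2,3,4,6} 1  {1,4,5,6,7} 10  {2,3,4,6,7} 5  {3,4,5,6,7} 10
  6 to go: {0,2,3,4,6,7} 6  {1,3,4,5,6,7} 20  {2,3,4,5,6,7} 15
  if 0:x drops first: 35 orders
  if 1:b drops first: 21 orders
heap linearizations: 56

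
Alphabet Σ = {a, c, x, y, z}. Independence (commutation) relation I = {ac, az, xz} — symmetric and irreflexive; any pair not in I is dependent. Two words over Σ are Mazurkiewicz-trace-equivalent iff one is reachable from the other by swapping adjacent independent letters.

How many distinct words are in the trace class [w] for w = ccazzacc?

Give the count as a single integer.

#0=c has no predecessor
#1=c depends on [0:c]
#2=a has no predecessor
#3=z depends on [1:c]
#4=z depends on [3:z]
#5=a depends on [2:a]
#6=c depends on [4:z]
#7=c depends on [6:c]
sources: [0:c, 2:a]
N(rest) = Σ N(rest − s) over sources s of rest; N(one piece) = 1:
  size 1 → [5]=1  [7]=1
  size 2 → [2,5]=1  [5,7]=2  [6,7]=1
  size 3 → [2,5,7]=3  [4,6,7]=1  [5,6,7]=3
  size 4 → [2,5,6,7]=6  [3,4,6,7]=1  [4,5,6,7]=4
  size 5 → [1,3,4,6,7]=1  [2,4,5,6,7]=10  [3,4,5,6,7]=5
  size 6 → [0,1,3,4,6,7]=1  [1,3,4,5,6,7]=6  [2,3,4,5,6,7]=15
  first=0(c) contributes 21
  first=2(a) contributes 7
|[w]| = 28

28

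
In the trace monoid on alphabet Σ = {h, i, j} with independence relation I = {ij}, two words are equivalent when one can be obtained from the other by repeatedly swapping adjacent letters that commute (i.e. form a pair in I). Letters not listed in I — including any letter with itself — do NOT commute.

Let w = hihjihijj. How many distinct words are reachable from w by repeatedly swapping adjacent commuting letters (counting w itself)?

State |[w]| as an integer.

6

0(h) covers ∅
1(i) covers 0:h
2(h) covers 1:i
3(j) covers 2:h
4(i) covers 2:h
5(h) covers 3:j, 4:i
6(i) covers 5:h
7(j) covers 5:h
8(j) covers 7:j
floor of heap: 0:h
completions by unplaced set U, small U first (add the entries for U minus each lowest piece of U):
  |U|=1: {6}:1  {8}:1
  |U|=2: {6,8}:2  {7,8}:1
  |U|=3: {6,7,8}:3
  |U|=4: {5,6,7,8}:3
  |U|=5: {3,5,6,7,8}:3  {4,5,6,7,8}:3
  |U|=6: {3,4,5,6,7,8}:6
  |U|=7: {2,3,4,5,6,7,8}:6
  start at 0(h): 6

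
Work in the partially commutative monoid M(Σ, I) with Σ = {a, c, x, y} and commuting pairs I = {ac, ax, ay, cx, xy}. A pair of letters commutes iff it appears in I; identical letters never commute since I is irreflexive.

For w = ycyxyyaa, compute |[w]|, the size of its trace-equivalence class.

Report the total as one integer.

piece 0:y — minimal
piece 1:c rests on {0:y}
piece 2:y rests on {1:c}
piece 3:x — minimal
piece 4:y rests on {2:y}
piece 5:y rests on {4:y}
piece 6:a — minimal
piece 7:a rests on {6:a}
minimal pieces: {0:y, 3:x, 6:a}
ways to finish when only these pieces remain (= sum over removing one remaining piece with nothing left below it):
  1 left: {3}→1  {5}→1  {7}→1
  2 left: {3,5}→2  {3,7}→2  {4,5}→1  {5,7}→2  {6,7}→1
  3 left: {2,4,5}→1  {3,4,5}→3  {3,5,7}→6  {3,6,7}→3  {4,5,7}→3  {5,6,7}→3
  4 left: {1,2,4,5}→1  {2,3,4,5}→4  {2,4,5,7}→4  {3,4,5,7}→12  {3,5,6,7}→12  {4,5,6,7}→6
  5 left: {0,1,2,4,5}→1  {1,2,3,4,5}→5  {1,2,4,5,7}→5  {2,3,4,5,7}→20  {2,4,5,6,7}→10  {3,4,5,6,7}→30
  6 left: {0,1,2,3,4,5}→6  {0,1,2,4,5,7}→6  {1,2,3,4,5,7}→30  {1,2,4,5,6,7}→15  {2,3,4,5,6,7}→60
  placing 0:y first → 105 extensions
  placing 3:x first → 21 extensions
  placing 6:a first → 42 extensions
total linear extensions = 168

168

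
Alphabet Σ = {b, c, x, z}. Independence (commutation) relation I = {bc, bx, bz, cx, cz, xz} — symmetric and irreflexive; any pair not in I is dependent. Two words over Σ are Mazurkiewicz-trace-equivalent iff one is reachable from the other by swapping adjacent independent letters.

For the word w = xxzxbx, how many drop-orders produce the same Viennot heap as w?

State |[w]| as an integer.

piece 0:x — minimal
piece 1:x rests on {0:x}
piece 2:z — minimal
piece 3:x rests on {1:x}
piece 4:b — minimal
piece 5:x rests on {3:x}
minimal pieces: {0:x, 2:z, 4:b}
ways to finish when only these pieces remain (= sum over removing one remaining piece with nothing left below it):
  1 left: {2}→1  {4}→1  {5}→1
  2 left: {2,4}→2  {2,5}→2  {3,5}→1  {4,5}→2
  3 left: {1,3,5}→1  {2,3,5}→3  {2,4,5}→6  {3,4,5}→3
  4 left: {0,1,3,5}→1  {1,2,3,5}→4  {1,3,4,5}→4  {2,3,4,5}→12
  placing 0:x first → 20 extensions
  placing 2:z first → 5 extensions
  placing 4:b first → 5 extensions
total linear extensions = 30

30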